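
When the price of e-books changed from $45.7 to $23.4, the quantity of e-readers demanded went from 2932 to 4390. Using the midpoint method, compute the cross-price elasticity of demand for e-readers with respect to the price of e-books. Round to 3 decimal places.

-0.617

%ΔQ_x = (4390 − 2932)/[(2932+4390)/2] = 1458/3661 ≈ 0.3983.
%ΔP_y = (23.4 − 45.7)/[(45.7+23.4)/2] ≈ -0.6454.
E_xy = 0.3983/-0.6454 ≈ -0.617.
E_xy < 0, so e-readers and e-books are complements.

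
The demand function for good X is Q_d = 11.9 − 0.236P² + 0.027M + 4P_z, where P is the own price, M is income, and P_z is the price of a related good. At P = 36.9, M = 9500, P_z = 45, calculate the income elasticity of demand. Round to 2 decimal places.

At the given point, Q_d = 11.9 − 0.236(36.9)² + 0.027(9500) + 4(45) = 11.9 − 321.34 + 256.5 + 180 = 127.06.
∂Q_d/∂M = +0.027, so E_I = 0.027·(9500/127.06) ≈ 2.02.
E_I > 1: normal good (luxury).

2.02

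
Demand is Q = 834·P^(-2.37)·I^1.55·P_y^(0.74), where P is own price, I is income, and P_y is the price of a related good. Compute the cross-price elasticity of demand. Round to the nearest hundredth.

For a Cobb–Douglas (constant-elasticity) form Q = A·P_y^α·…, the elasticity with respect to P_y equals the exponent α at every point.
Here the exponent on P_y is 0.74, so the cross-price elasticity of demand is 0.74.

0.74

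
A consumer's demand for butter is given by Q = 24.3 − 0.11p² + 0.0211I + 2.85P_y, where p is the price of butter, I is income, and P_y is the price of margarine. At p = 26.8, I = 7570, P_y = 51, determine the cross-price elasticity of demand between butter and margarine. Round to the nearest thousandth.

First evaluate Q: 24.3 − 0.11(26.8)² + 0.0211(7570) + 2.85(51) = 24.3 − 79.0064 + 159.727 + 145.35 = 250.3706.
∂Q/∂P_y = +2.85, so E_xy = 2.85·(51/250.3706) ≈ 0.581.
E_xy > 0: the goods are substitutes.

0.581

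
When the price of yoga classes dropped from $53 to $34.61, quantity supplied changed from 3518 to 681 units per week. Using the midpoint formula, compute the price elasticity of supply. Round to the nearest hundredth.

3.22

%ΔQ = (681 − 3518)/[(3518 + 681)/2] = -2837/2099.5 ≈ -1.3513.
%ΔP = (34.61 − 53)/[(53 + 34.61)/2] = -18.39/43.805 ≈ -0.4198.
Arc elasticity E = %ΔQ/%ΔP ≈ -1.3513/-0.4198 ≈ 3.22.
|E| > 1: supply is elastic over this range.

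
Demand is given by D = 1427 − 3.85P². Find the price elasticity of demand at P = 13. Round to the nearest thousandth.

At P = 13, D = 776.35.
dD/dP = −2·3.85·P = −100.1.
Point elasticity E = (dD/dP)·(P/D) = -100.1 × 13/776.35 ≈ -1.676.
|E| > 1, so demand is elastic at this price.

-1.676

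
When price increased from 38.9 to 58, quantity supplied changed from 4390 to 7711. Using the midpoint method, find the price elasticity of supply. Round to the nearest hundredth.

%Δq = (7711 − 4390)/[(4390 + 7711)/2] = 3321/6050.5 ≈ 0.5489.
%Δp = (58 − 38.9)/[(38.9 + 58)/2] = 19.1/48.45 ≈ 0.3942.
Arc elasticity E = %Δq/%Δp ≈ 0.5489/0.3942 ≈ 1.39.
|E| > 1: supply is elastic over this range.

1.39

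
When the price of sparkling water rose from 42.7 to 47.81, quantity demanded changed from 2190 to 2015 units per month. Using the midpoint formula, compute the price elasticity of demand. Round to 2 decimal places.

-0.74

%Δq = (2015 − 2190)/[(2190 + 2015)/2] = -175/2102.5 ≈ -0.0832.
%Δp = (47.81 − 42.7)/[(42.7 + 47.81)/2] = 5.11/45.255 ≈ 0.1129.
Arc elasticity E = %Δq/%Δp ≈ -0.0832/0.1129 ≈ -0.74.
|E| < 1: demand is inelastic over this range.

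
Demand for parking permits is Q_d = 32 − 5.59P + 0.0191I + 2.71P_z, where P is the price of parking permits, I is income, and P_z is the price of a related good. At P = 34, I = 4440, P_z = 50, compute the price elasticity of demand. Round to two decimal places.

-3.05

Q_d = 32 − 5.59(34) + 0.0191(4440) + 2.71(50) = 32 − 190.06 + 84.804 + 135.5 = 62.244.
∂Q_d/∂P = −5.59, so E_p = (−5.59)·(34/62.244) ≈ -3.05.
|E_p| > 1: demand is elastic.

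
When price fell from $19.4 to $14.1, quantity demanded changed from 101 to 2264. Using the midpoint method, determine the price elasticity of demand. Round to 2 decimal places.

%ΔQ = (2264 − 101)/[(101 + 2264)/2] = 2163/1182.5 ≈ 1.8292.
%Δp = (14.1 − 19.4)/[(19.4 + 14.1)/2] = -5.3/16.75 ≈ -0.3164.
Arc elasticity E = %ΔQ/%Δp ≈ 1.8292/-0.3164 ≈ -5.78.
|E| > 1: demand is elastic over this range.

-5.78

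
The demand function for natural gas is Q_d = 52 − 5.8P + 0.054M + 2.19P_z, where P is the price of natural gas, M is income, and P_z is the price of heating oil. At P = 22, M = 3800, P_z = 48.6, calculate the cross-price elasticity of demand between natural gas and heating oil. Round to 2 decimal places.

0.45

Q_d = 52 − 5.8(22) + 0.054(3800) + 2.19(48.6) = 52 − 127.6 + 205.2 + 106.434 = 236.034.
∂Q_d/∂P_z = +2.19, so E_xy = 2.19·(48.6/236.034) ≈ 0.45.
E_xy > 0: the goods are substitutes.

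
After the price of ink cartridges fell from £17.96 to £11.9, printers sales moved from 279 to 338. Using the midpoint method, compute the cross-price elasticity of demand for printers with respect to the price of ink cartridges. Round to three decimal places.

-0.471

%ΔQ_x = (338 − 279)/[(279+338)/2] = 59/308.5 ≈ 0.1912.
%ΔP_y = (11.9 − 17.96)/[(17.96+11.9)/2] ≈ -0.4059.
E_xy = 0.1912/-0.4059 ≈ -0.471.
E_xy < 0, so printers and ink cartridges are complements.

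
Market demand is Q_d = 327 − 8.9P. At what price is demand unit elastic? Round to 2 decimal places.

18.37

For linear demand Q_d = a − bP, E = −bP/(a − bP). |E| = 1 ⇒ bP = a − bP ⇒ P = a/(2b).
P = 327/(2·8.9) ≈ 18.37.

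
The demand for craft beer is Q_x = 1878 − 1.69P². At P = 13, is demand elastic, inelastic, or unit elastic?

inelastic

At P = 13, Q_x = 1592.39.
dQ_x/dP = −2·1.69·P = −43.94.
Point elasticity E = (dQ_x/dP)·(P/Q_x) = -43.94 × 13/1592.39 ≈ -0.359.
|E| ≈ 0.359 < 1, so demand is inelastic.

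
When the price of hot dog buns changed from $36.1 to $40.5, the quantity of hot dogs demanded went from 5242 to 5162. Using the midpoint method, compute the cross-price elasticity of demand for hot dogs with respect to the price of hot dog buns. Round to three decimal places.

%ΔQ_x = (5162 − 5242)/[(5242+5162)/2] = -80/5202 ≈ -0.0154.
%ΔP_y = (40.5 − 36.1)/[(36.1+40.5)/2] ≈ 0.1149.
E_xy = -0.0154/0.1149 ≈ -0.134.
E_xy < 0, so hot dogs and hot dog buns are complements.

-0.134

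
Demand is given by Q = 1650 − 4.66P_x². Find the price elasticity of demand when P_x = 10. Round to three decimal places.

-0.787

At P_x = 10, Q = 1184.
dQ/dP_x = −2·4.66·P_x = −93.2.
Point elasticity E = (dQ/dP_x)·(P_x/Q) = -93.2 × 10/1184 ≈ -0.787.
|E| < 1, so demand is inelastic at this price.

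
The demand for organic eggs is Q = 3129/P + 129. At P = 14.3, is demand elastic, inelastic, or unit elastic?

At P = 14.3, Q = 347.8112.
dQ/dP = −3129/P² = −15.3015.
Point elasticity E = (dQ/dP)·(P/Q) = -15.3015 × 14.3/347.8112 ≈ -0.629.
|E| ≈ 0.629 < 1, so demand is inelastic.

inelastic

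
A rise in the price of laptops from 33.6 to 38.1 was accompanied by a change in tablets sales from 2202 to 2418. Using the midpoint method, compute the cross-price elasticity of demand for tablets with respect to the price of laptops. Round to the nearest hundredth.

%ΔQ_x = (2418 − 2202)/[(2202+2418)/2] = 216/2310 ≈ 0.0935.
%ΔP_y = (38.1 − 33.6)/[(33.6+38.1)/2] ≈ 0.1255.
E_xy = 0.0935/0.1255 ≈ 0.74.
E_xy > 0, so tablets and laptops are substitutes.

0.74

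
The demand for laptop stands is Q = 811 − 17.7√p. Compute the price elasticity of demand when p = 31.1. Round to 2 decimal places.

At p = 31.1, Q = 712.2917.
dQ/dp = −17.7/(2√p) = −17.7/(2·5.5767).
Point elasticity E = (dQ/dp)·(p/Q) = -1.5869 × 31.1/712.2917 ≈ -0.07.
|E| < 1, so demand is inelastic at this price.

-0.07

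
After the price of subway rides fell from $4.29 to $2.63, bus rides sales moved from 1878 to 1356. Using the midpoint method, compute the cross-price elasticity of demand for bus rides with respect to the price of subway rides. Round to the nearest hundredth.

%ΔQ_x = (1356 − 1878)/[(1878+1356)/2] = -522/1617 ≈ -0.3228.
%ΔP_y = (2.63 − 4.29)/[(4.29+2.63)/2] ≈ -0.4798.
E_xy = -0.3228/-0.4798 ≈ 0.67.
E_xy > 0, so bus rides and subway rides are substitutes.

0.67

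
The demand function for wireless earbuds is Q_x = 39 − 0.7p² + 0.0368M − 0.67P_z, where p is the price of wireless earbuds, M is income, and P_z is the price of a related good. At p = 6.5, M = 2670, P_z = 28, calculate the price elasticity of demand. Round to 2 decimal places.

-0.67

Evaluating quantity at (p, M, P_z) gives Q_x = 39 − 0.7(6.5)² + 0.0368(2670) − 0.67(28) = 39 − 29.575 + 98.256 − 18.76 = 88.921.
∂Q_x/∂p = −2·0.7·p = -9.1, so E_p = -9.1·(6.5/88.921) ≈ -0.67.
|E_p| < 1: demand is inelastic.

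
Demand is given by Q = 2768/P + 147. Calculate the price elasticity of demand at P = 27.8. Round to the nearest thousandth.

-0.404

At P = 27.8, Q = 246.5683.
dQ/dP = −2768/P² = −3.5816.
Point elasticity E = (dQ/dP)·(P/Q) = -3.5816 × 27.8/246.5683 ≈ -0.404.
|E| < 1, so demand is inelastic at this price.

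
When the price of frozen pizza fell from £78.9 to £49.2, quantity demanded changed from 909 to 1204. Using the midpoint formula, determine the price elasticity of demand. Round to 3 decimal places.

%ΔQ = (1204 − 909)/[(909 + 1204)/2] = 295/1056.5 ≈ 0.2792.
%Δp = (49.2 − 78.9)/[(78.9 + 49.2)/2] = -29.7/64.05 ≈ -0.4637.
Arc elasticity E = %ΔQ/%Δp ≈ 0.2792/-0.4637 ≈ -0.602.
|E| < 1: demand is inelastic over this range.

-0.602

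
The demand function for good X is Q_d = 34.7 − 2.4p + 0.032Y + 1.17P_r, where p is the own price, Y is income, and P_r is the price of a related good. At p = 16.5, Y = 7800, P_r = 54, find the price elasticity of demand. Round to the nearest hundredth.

-0.13

Q_d = 34.7 − 2.4(16.5) + 0.032(7800) + 1.17(54) = 34.7 − 39.6 + 249.6 + 63.18 = 307.88.
∂Q_d/∂p = −2.4, so E_p = (−2.4)·(16.5/307.88) ≈ -0.13.
|E_p| < 1: demand is inelastic.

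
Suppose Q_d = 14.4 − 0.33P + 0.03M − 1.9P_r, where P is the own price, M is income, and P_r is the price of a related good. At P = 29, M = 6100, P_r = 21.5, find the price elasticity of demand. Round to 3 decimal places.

At the given point, Q_d = 14.4 − 0.33(29) + 0.03(6100) − 1.9(21.5) = 14.4 − 9.57 + 183 − 40.85 = 146.98.
∂Q_d/∂P = −0.33, so E_p = (−0.33)·(29/146.98) ≈ -0.065.
|E_p| < 1: demand is inelastic.

-0.065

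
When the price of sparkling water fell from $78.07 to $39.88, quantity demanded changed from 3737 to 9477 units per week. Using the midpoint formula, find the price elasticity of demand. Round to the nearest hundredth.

%Δq = (9477 − 3737)/[(3737 + 9477)/2] = 5740/6607 ≈ 0.8688.
%Δp = (39.88 − 78.07)/[(78.07 + 39.88)/2] = -38.19/58.975 ≈ -0.6476.
Arc elasticity E = %Δq/%Δp ≈ 0.8688/-0.6476 ≈ -1.34.
|E| > 1: demand is elastic over this range.

-1.34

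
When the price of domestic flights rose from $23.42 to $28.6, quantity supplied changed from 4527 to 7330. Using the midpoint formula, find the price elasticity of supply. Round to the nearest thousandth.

2.374

%ΔQ = (7330 − 4527)/[(4527 + 7330)/2] = 2803/5928.5 ≈ 0.4728.
%ΔP = (28.6 − 23.42)/[(23.42 + 28.6)/2] = 5.18/26.01 ≈ 0.1992.
Arc elasticity E = %ΔQ/%ΔP ≈ 0.4728/0.1992 ≈ 2.374.
|E| > 1: supply is elastic over this range.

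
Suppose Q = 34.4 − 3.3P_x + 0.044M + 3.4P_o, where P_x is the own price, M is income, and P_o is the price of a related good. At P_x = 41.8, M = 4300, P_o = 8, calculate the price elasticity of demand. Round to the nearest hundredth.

-1.22

Evaluating quantity at (P_x, M, P_o) gives Q = 34.4 − 3.3(41.8) + 0.044(4300) + 3.4(8) = 34.4 − 137.94 + 189.2 + 27.2 = 112.86.
∂Q/∂P_x = −3.3, so E_p = (−3.3)·(41.8/112.86) ≈ -1.22.
|E_p| > 1: demand is elastic.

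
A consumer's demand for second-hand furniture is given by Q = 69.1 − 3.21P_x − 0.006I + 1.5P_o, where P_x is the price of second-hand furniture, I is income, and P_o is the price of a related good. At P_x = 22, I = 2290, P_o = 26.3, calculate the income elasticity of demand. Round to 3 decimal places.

Evaluating quantity at (P_x, I, P_o) gives Q = 69.1 − 3.21(22) − 0.006(2290) + 1.5(26.3) = 69.1 − 70.62 − 13.74 + 39.45 = 24.19.
∂Q/∂I = −0.006, so E_I = -0.006·(2290/24.19) ≈ -0.568.
E_I < 0: inferior good.

-0.568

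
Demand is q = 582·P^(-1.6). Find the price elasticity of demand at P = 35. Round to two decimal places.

-1.60

For a Cobb–Douglas (constant-elasticity) form q = A·P^α·…, the elasticity with respect to P equals the exponent α at every point.
Here the exponent on P is -1.6, so the price elasticity of demand is -1.60.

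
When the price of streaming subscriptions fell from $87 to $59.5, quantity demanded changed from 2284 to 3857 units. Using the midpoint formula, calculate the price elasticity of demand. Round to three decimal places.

-1.365

%Δq = (3857 − 2284)/[(2284 + 3857)/2] = 1573/3070.5 ≈ 0.5123.
%ΔP = (59.5 − 87)/[(87 + 59.5)/2] = -27.5/73.25 ≈ -0.3754.
Arc elasticity E = %Δq/%ΔP ≈ 0.5123/-0.3754 ≈ -1.365.
|E| > 1: demand is elastic over this range.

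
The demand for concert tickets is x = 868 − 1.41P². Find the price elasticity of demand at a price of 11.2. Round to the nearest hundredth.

-0.51

At P = 11.2, x = 691.1296.
dx/dP = −2·1.41·P = −31.584.
Point elasticity E = (dx/dP)·(P/x) = -31.584 × 11.2/691.1296 ≈ -0.51.
|E| < 1, so demand is inelastic at this price.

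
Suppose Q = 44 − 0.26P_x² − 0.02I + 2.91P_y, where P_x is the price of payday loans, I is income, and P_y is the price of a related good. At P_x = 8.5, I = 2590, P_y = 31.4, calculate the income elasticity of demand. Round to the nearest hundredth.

-0.80

At the given point, Q = 44 − 0.26(8.5)² − 0.02(2590) + 2.91(31.4) = 44 − 18.785 − 51.8 + 91.374 = 64.789.
∂Q/∂I = −0.02, so E_I = -0.02·(2590/64.789) ≈ -0.80.
E_I < 0: inferior good.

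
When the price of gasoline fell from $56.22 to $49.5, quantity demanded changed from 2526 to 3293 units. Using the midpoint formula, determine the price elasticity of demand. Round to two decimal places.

%ΔQ = (3293 − 2526)/[(2526 + 3293)/2] = 767/2909.5 ≈ 0.2636.
%ΔP = (49.5 − 56.22)/[(56.22 + 49.5)/2] = -6.72/52.86 ≈ -0.1271.
Arc elasticity E = %ΔQ/%ΔP ≈ 0.2636/-0.1271 ≈ -2.07.
|E| > 1: demand is elastic over this range.

-2.07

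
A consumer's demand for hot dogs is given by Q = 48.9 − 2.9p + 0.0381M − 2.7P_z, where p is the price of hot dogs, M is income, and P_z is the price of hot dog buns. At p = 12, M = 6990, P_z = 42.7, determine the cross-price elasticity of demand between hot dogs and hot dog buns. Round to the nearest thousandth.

-0.698

Substituting, Q = 48.9 − 2.9(12) + 0.0381(6990) − 2.7(42.7) = 48.9 − 34.8 + 266.319 − 115.29 = 165.129.
∂Q/∂P_z = −2.7, so E_xy = -2.7·(42.7/165.129) ≈ -0.698.
E_xy < 0: the goods are complements.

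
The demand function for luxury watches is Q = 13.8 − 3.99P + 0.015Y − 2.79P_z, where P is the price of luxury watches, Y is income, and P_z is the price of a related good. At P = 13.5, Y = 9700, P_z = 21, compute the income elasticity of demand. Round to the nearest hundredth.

3.11

Substituting, Q = 13.8 − 3.99(13.5) + 0.015(9700) − 2.79(21) = 13.8 − 53.865 + 145.5 − 58.59 = 46.845.
∂Q/∂Y = +0.015, so E_I = 0.015·(9700/46.845) ≈ 3.11.
E_I > 1: normal good (luxury).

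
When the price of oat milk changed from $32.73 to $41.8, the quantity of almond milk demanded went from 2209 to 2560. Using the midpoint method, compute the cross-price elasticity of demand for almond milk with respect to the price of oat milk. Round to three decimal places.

0.605

%ΔQ_x = (2560 − 2209)/[(2209+2560)/2] = 351/2384.5 ≈ 0.1472.
%ΔP_y = (41.8 − 32.73)/[(32.73+41.8)/2] ≈ 0.2434.
E_xy = 0.1472/0.2434 ≈ 0.605.
E_xy > 0, so almond milk and oat milk are substitutes.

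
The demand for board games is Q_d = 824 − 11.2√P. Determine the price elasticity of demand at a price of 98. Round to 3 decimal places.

At P = 98, Q_d = 713.1257.
dQ_d/dP = −11.2/(2√P) = −11.2/(2·9.8995).
Point elasticity E = (dQ_d/dP)·(P/Q_d) = -0.5657 × 98/713.1257 ≈ -0.078.
|E| < 1, so demand is inelastic at this price.

-0.078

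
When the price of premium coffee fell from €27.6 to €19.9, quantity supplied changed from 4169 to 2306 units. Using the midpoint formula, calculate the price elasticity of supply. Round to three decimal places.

1.775

%ΔQ = (2306 − 4169)/[(4169 + 2306)/2] = -1863/3237.5 ≈ -0.5754.
%ΔP = (19.9 − 27.6)/[(27.6 + 19.9)/2] = -7.7/23.75 ≈ -0.3242.
Arc elasticity E = %ΔQ/%ΔP ≈ -0.5754/-0.3242 ≈ 1.775.
|E| > 1: supply is elastic over this range.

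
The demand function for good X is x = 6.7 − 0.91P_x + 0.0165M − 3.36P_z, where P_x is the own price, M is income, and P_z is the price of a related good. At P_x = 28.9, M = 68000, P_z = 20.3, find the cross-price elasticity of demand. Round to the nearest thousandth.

-0.066

First evaluate x: 6.7 − 0.91(28.9) + 0.0165(68000) − 3.36(20.3) = 6.7 − 26.299 + 1122 − 68.208 = 1034.193.
∂x/∂P_z = −3.36, so E_xy = -3.36·(20.3/1034.193) ≈ -0.066.
E_xy < 0: the goods are complements.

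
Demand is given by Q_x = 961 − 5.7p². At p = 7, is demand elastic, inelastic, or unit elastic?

inelastic

At p = 7, Q_x = 681.7.
dQ_x/dp = −2·5.7·p = −79.8.
Point elasticity E = (dQ_x/dp)·(p/Q_x) = -79.8 × 7/681.7 ≈ -0.819.
|E| ≈ 0.819 < 1, so demand is inelastic.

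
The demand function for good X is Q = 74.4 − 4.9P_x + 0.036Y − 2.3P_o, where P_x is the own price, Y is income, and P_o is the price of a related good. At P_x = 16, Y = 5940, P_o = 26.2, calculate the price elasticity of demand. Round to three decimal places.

-0.524

Substituting, Q = 74.4 − 4.9(16) + 0.036(5940) − 2.3(26.2) = 74.4 − 78.4 + 213.84 − 60.26 = 149.58.
∂Q/∂P_x = −4.9, so E_p = (−4.9)·(16/149.58) ≈ -0.524.
|E_p| < 1: demand is inelastic.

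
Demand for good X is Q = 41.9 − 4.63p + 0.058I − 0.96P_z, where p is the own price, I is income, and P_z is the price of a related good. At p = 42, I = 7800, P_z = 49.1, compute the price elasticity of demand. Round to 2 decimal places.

Substituting, Q = 41.9 − 4.63(42) + 0.058(7800) − 0.96(49.1) = 41.9 − 194.46 + 452.4 − 47.136 = 252.704.
∂Q/∂p = −4.63, so E_p = (−4.63)·(42/252.704) ≈ -0.77.
|E_p| < 1: demand is inelastic.

-0.77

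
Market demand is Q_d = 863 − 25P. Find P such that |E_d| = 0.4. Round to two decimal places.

9.86

Set −bP/(a − bP) = −0.4 ⇒ bP = 0.4(a − bP) ⇒ bP(1+0.4) = 0.4·a.
P = 0.4·863/(25·1.4) ≈ 9.86.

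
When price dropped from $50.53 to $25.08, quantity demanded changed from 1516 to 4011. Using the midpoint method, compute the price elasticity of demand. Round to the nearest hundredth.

%Δq = (4011 − 1516)/[(1516 + 4011)/2] = 2495/2763.5 ≈ 0.9028.
%ΔP = (25.08 − 50.53)/[(50.53 + 25.08)/2] = -25.45/37.805 ≈ -0.6732.
Arc elasticity E = %Δq/%ΔP ≈ 0.9028/-0.6732 ≈ -1.34.
|E| > 1: demand is elastic over this range.

-1.34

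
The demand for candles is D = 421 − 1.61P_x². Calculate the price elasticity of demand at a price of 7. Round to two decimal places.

At P_x = 7, D = 342.11.
dD/dP_x = −2·1.61·P_x = −22.54.
Point elasticity E = (dD/dP_x)·(P_x/D) = -22.54 × 7/342.11 ≈ -0.46.
|E| < 1, so demand is inelastic at this price.

-0.46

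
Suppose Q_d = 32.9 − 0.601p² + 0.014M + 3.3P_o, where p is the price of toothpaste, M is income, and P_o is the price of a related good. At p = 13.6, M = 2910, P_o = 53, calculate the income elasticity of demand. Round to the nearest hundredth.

0.30

At the given point, Q_d = 32.9 − 0.601(13.6)² + 0.014(2910) + 3.3(53) = 32.9 − 111.161 + 40.74 + 174.9 = 137.379.
∂Q_d/∂M = +0.014, so E_I = 0.014·(2910/137.379) ≈ 0.30.
E_I ∈ (0,1): normal good (necessity).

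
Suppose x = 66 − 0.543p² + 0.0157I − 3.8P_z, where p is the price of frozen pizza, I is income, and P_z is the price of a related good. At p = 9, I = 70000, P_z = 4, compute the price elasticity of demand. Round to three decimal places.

Substituting, x = 66 − 0.543(9)² + 0.0157(70000) − 3.8(4) = 66 − 43.983 + 1099 − 15.2 = 1105.817.
∂x/∂p = −2·0.543·p = -9.774, so E_p = -9.774·(9/1105.817) ≈ -0.080.
|E_p| < 1: demand is inelastic.

-0.080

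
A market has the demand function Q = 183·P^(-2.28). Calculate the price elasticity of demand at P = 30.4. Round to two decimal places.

-2.28

For a Cobb–Douglas (constant-elasticity) form Q = A·P^α·…, the elasticity with respect to P equals the exponent α at every point.
Here the exponent on P is -2.28, so the price elasticity of demand is -2.28.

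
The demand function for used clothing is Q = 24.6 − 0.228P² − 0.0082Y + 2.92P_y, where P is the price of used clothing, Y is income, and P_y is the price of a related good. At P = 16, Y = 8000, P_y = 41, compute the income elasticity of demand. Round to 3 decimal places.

-3.223

First evaluate Q: 24.6 − 0.228(16)² − 0.0082(8000) + 2.92(41) = 24.6 − 58.368 − 65.6 + 119.72 = 20.352.
∂Q/∂Y = −0.0082, so E_I = -0.0082·(8000/20.352) ≈ -3.223.
E_I < 0: inferior good.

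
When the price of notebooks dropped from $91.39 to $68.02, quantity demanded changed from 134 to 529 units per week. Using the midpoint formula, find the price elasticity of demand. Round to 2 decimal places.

-4.06

%ΔQ = (529 − 134)/[(134 + 529)/2] = 395/331.5 ≈ 1.1916.
%ΔP = (68.02 − 91.39)/[(91.39 + 68.02)/2] = -23.37/79.705 ≈ -0.2932.
Arc elasticity E = %ΔQ/%ΔP ≈ 1.1916/-0.2932 ≈ -4.06.
|E| > 1: demand is elastic over this range.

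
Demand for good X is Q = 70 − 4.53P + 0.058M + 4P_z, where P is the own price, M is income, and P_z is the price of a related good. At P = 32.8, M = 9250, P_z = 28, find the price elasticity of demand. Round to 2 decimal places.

Q = 70 − 4.53(32.8) + 0.058(9250) + 4(28) = 70 − 148.584 + 536.5 + 112 = 569.916.
∂Q/∂P = −4.53, so E_p = (−4.53)·(32.8/569.916) ≈ -0.26.
|E_p| < 1: demand is inelastic.

-0.26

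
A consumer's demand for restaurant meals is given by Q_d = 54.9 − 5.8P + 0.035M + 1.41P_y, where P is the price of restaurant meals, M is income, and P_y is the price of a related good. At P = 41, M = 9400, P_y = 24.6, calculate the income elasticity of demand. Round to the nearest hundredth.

Substituting, Q_d = 54.9 − 5.8(41) + 0.035(9400) + 1.41(24.6) = 54.9 − 237.8 + 329 + 34.686 = 180.786.
∂Q_d/∂M = +0.035, so E_I = 0.035·(9400/180.786) ≈ 1.82.
E_I > 1: normal good (luxury).

1.82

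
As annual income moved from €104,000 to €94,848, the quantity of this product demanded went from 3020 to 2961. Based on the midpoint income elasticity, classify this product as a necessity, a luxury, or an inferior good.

%ΔQ = (2961 − 3020)/[(3020+2961)/2] = -59/2990.5 ≈ -0.0197.
%ΔY = (94,848 − 104,000)/[(104,000+94,848)/2] = -9152/99424 ≈ -0.0921.
E_I = %ΔQ/%ΔY ≈ 0.214.
E_I ∈ (0,1): normal good (necessity).

necessity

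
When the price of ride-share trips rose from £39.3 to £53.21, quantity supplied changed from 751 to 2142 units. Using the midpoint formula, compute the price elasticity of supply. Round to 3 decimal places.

%Δq = (2142 − 751)/[(751 + 2142)/2] = 1391/1446.5 ≈ 0.9616.
%Δp = (53.21 − 39.3)/[(39.3 + 53.21)/2] = 13.91/46.255 ≈ 0.3007.
Arc elasticity E = %Δq/%Δp ≈ 0.9616/0.3007 ≈ 3.198.
|E| > 1: supply is elastic over this range.

3.198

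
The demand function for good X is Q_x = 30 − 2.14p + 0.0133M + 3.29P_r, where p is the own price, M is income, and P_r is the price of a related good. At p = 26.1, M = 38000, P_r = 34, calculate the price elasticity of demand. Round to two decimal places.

Q_x = 30 − 2.14(26.1) + 0.0133(38000) + 3.29(34) = 30 − 55.854 + 505.4 + 111.86 = 591.406.
∂Q_x/∂p = −2.14, so E_p = (−2.14)·(26.1/591.406) ≈ -0.09.
|E_p| < 1: demand is inelastic.

-0.09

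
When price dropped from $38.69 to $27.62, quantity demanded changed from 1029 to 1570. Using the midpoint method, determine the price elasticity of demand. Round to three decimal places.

%ΔQ = (1570 − 1029)/[(1029 + 1570)/2] = 541/1299.5 ≈ 0.4163.
%Δp = (27.62 − 38.69)/[(38.69 + 27.62)/2] = -11.07/33.155 ≈ -0.3339.
Arc elasticity E = %ΔQ/%Δp ≈ 0.4163/-0.3339 ≈ -1.247.
|E| > 1: demand is elastic over this range.

-1.247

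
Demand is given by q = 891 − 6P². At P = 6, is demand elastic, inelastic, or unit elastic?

At P = 6, q = 675.
dq/dP = −2·6·P = −72.
Point elasticity E = (dq/dP)·(P/q) = -72 × 6/675 ≈ -0.640.
|E| ≈ 0.640 < 1, so demand is inelastic.

inelastic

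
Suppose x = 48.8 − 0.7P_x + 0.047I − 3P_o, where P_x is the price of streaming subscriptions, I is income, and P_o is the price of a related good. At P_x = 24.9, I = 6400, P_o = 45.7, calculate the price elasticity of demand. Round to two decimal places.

x = 48.8 − 0.7(24.9) + 0.047(6400) − 3(45.7) = 48.8 − 17.43 + 300.8 − 137.1 = 195.07.
∂x/∂P_x = −0.7, so E_p = (−0.7)·(24.9/195.07) ≈ -0.09.
|E_p| < 1: demand is inelastic.

-0.09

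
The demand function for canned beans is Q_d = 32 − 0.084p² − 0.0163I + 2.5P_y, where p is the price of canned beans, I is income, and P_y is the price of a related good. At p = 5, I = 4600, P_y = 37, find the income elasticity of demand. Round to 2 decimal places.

-1.58

Evaluating quantity at (p, I, P_y) gives Q_d = 32 − 0.084(5)² − 0.0163(4600) + 2.5(37) = 32 − 2.1 − 74.98 + 92.5 = 47.42.
∂Q_d/∂I = −0.0163, so E_I = -0.0163·(4600/47.42) ≈ -1.58.
E_I < 0: inferior good.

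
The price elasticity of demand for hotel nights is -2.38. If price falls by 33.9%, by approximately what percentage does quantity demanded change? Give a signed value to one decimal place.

80.7

%ΔQ ≈ E × %ΔP = (-2.38) × (-33.9%) ≈ 80.7%.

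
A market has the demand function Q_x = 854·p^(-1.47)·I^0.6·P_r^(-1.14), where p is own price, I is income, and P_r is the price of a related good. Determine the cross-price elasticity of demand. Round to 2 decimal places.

For a Cobb–Douglas (constant-elasticity) form Q_x = A·P_r^α·…, the elasticity with respect to P_r equals the exponent α at every point.
Here the exponent on P_r is -1.14, so the cross-price elasticity of demand is -1.14.

-1.14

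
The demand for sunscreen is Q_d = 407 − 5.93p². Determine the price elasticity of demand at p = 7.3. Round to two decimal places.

At p = 7.3, Q_d = 90.9903.
dQ_d/dp = −2·5.93·p = −86.578.
Point elasticity E = (dQ_d/dp)·(p/Q_d) = -86.578 × 7.3/90.9903 ≈ -6.95.
|E| > 1, so demand is elastic at this price.

-6.95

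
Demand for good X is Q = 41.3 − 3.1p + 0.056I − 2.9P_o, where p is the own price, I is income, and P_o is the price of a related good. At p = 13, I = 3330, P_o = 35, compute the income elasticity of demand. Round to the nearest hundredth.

Evaluating quantity at (p, I, P_o) gives Q = 41.3 − 3.1(13) + 0.056(3330) − 2.9(35) = 41.3 − 40.3 + 186.48 − 101.5 = 85.98.
∂Q/∂I = +0.056, so E_I = 0.056·(3330/85.98) ≈ 2.17.
E_I > 1: normal good (luxury).

2.17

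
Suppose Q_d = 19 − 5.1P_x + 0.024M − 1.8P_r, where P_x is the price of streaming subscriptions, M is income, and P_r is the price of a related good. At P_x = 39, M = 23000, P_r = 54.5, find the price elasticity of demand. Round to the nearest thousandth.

Evaluating quantity at (P_x, M, P_r) gives Q_d = 19 − 5.1(39) + 0.024(23000) − 1.8(54.5) = 19 − 198.9 + 552 − 98.1 = 274.
∂Q_d/∂P_x = −5.1, so E_p = (−5.1)·(39/274) ≈ -0.726.
|E_p| < 1: demand is inelastic.

-0.726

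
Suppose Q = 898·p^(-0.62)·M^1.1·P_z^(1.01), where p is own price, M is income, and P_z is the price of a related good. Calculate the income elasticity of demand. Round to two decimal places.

1.10

For a Cobb–Douglas (constant-elasticity) form Q = A·M^α·…, the elasticity with respect to M equals the exponent α at every point.
Here the exponent on M is 1.1, so the income elasticity of demand is 1.10.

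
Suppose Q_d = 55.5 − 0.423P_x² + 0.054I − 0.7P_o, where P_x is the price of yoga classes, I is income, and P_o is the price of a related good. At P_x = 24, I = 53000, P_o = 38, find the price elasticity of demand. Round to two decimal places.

At the given point, Q_d = 55.5 − 0.423(24)² + 0.054(53000) − 0.7(38) = 55.5 − 243.648 + 2862 − 26.6 = 2647.252.
∂Q_d/∂P_x = −2·0.423·P_x = -20.304, so E_p = -20.304·(24/2647.252) ≈ -0.18.
|E_p| < 1: demand is inelastic.

-0.18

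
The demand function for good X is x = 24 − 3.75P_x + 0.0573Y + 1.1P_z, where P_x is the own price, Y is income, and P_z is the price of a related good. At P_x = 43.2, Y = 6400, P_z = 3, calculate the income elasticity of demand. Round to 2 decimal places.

1.58

At the given point, x = 24 − 3.75(43.2) + 0.0573(6400) + 1.1(3) = 24 − 162 + 366.72 + 3.3 = 232.02.
∂x/∂Y = +0.0573, so E_I = 0.0573·(6400/232.02) ≈ 1.58.
E_I > 1: normal good (luxury).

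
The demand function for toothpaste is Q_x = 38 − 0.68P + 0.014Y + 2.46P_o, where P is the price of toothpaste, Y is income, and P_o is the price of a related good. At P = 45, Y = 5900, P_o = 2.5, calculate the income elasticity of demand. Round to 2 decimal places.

Q_x = 38 − 0.68(45) + 0.014(5900) + 2.46(2.5) = 38 − 30.6 + 82.6 + 6.15 = 96.15.
∂Q_x/∂Y = +0.014, so E_I = 0.014·(5900/96.15) ≈ 0.86.
E_I ∈ (0,1): normal good (necessity).

0.86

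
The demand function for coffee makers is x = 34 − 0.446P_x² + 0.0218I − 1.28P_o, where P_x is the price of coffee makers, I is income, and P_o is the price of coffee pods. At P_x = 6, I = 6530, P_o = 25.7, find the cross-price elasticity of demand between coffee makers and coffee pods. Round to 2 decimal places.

-0.26

First evaluate x: 34 − 0.446(6)² + 0.0218(6530) − 1.28(25.7) = 34 − 16.056 + 142.354 − 32.896 = 127.402.
∂x/∂P_o = −1.28, so E_xy = -1.28·(25.7/127.402) ≈ -0.26.
E_xy < 0: the goods are complements.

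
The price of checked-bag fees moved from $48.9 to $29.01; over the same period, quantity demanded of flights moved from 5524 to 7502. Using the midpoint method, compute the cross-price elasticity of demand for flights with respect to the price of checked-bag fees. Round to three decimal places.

-0.595

%ΔQ_x = (7502 − 5524)/[(5524+7502)/2] = 1978/6513 ≈ 0.3037.
%ΔP_y = (29.01 − 48.9)/[(48.9+29.01)/2] ≈ -0.5106.
E_xy = 0.3037/-0.5106 ≈ -0.595.
E_xy < 0, so flights and checked-bag fees are complements.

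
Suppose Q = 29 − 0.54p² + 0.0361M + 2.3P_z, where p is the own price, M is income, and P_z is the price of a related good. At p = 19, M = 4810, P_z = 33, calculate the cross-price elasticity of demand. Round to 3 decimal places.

First evaluate Q: 29 − 0.54(19)² + 0.0361(4810) + 2.3(33) = 29 − 194.94 + 173.641 + 75.9 = 83.601.
∂Q/∂P_z = +2.3, so E_xy = 2.3·(33/83.601) ≈ 0.908.
E_xy > 0: the goods are substitutes.

0.908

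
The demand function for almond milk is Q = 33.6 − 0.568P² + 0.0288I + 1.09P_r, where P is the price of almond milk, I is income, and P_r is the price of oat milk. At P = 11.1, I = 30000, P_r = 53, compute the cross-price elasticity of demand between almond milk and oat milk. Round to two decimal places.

At the given point, Q = 33.6 − 0.568(11.1)² + 0.0288(30000) + 1.09(53) = 33.6 − 69.9833 + 864 + 57.77 = 885.3867.
∂Q/∂P_r = +1.09, so E_xy = 1.09·(53/885.3867) ≈ 0.07.
E_xy > 0: the goods are substitutes.

0.07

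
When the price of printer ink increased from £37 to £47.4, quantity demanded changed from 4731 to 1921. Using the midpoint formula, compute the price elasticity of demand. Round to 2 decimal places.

%ΔQ = (1921 − 4731)/[(4731 + 1921)/2] = -2810/3326 ≈ -0.8449.
%ΔP = (47.4 − 37)/[(37 + 47.4)/2] = 10.4/42.2 ≈ 0.2464.
Arc elasticity E = %ΔQ/%ΔP ≈ -0.8449/0.2464 ≈ -3.43.
|E| > 1: demand is elastic over this range.

-3.43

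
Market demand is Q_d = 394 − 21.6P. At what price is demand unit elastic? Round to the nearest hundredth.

9.12

For linear demand Q_d = a − bP, E = −bP/(a − bP). |E| = 1 ⇒ bP = a − bP ⇒ P = a/(2b).
P = 394/(2·21.6) ≈ 9.12.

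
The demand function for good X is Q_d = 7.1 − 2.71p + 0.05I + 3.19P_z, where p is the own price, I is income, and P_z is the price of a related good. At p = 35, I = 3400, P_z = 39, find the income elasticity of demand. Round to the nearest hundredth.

0.82

First evaluate Q_d: 7.1 − 2.71(35) + 0.05(3400) + 3.19(39) = 7.1 − 94.85 + 170 + 124.41 = 206.66.
∂Q_d/∂I = +0.05, so E_I = 0.05·(3400/206.66) ≈ 0.82.
E_I ∈ (0,1): normal good (necessity).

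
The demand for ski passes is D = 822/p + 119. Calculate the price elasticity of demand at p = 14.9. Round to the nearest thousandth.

-0.317

At p = 14.9, D = 174.1678.
dD/dp = −822/p² = −3.7025.
Point elasticity E = (dD/dp)·(p/D) = -3.7025 × 14.9/174.1678 ≈ -0.317.
|E| < 1, so demand is inelastic at this price.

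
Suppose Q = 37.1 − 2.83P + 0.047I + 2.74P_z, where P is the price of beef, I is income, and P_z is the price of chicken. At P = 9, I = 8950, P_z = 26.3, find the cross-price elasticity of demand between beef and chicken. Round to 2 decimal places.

First evaluate Q: 37.1 − 2.83(9) + 0.047(8950) + 2.74(26.3) = 37.1 − 25.47 + 420.65 + 72.062 = 504.342.
∂Q/∂P_z = +2.74, so E_xy = 2.74·(26.3/504.342) ≈ 0.14.
E_xy > 0: the goods are substitutes.

0.14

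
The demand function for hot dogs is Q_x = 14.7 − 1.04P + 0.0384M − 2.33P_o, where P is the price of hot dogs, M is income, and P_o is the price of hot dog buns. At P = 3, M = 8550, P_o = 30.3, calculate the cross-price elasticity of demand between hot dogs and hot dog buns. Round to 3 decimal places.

Evaluating quantity at (P, M, P_o) gives Q_x = 14.7 − 1.04(3) + 0.0384(8550) − 2.33(30.3) = 14.7 − 3.12 + 328.32 − 70.599 = 269.301.
∂Q_x/∂P_o = −2.33, so E_xy = -2.33·(30.3/269.301) ≈ -0.262.
E_xy < 0: the goods are complements.

-0.262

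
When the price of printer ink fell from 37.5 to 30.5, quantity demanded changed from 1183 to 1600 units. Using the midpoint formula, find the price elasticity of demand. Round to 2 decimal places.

%Δq = (1600 − 1183)/[(1183 + 1600)/2] = 417/1391.5 ≈ 0.2997.
%ΔP = (30.5 − 37.5)/[(37.5 + 30.5)/2] = -7/34 ≈ -0.2059.
Arc elasticity E = %Δq/%ΔP ≈ 0.2997/-0.2059 ≈ -1.46.
|E| > 1: demand is elastic over this range.

-1.46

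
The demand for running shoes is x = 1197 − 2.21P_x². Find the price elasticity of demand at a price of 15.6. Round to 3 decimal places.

-1.632

At P_x = 15.6, x = 659.1744.
dx/dP_x = −2·2.21·P_x = −68.952.
Point elasticity E = (dx/dP_x)·(P_x/x) = -68.952 × 15.6/659.1744 ≈ -1.632.
|E| > 1, so demand is elastic at this price.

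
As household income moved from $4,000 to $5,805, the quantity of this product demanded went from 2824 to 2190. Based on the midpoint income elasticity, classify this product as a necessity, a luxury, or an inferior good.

inferior

%ΔQ = (2190 − 2824)/[(2824+2190)/2] = -634/2507 ≈ -0.2529.
%ΔM = (5,805 − 4,000)/[(4,000+5,805)/2] = 1805/4902.5 ≈ 0.3682.
E_I = %ΔQ/%ΔM ≈ -0.687.
E_I < 0: inferior good.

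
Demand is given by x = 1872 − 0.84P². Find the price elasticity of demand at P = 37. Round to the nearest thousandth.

-3.185

At P = 37, x = 722.04.
dx/dP = −2·0.84·P = −62.16.
Point elasticity E = (dx/dP)·(P/x) = -62.16 × 37/722.04 ≈ -3.185.
|E| > 1, so demand is elastic at this price.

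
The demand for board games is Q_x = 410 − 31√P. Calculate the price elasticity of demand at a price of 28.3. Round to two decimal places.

-0.34

At P = 28.3, Q_x = 245.087.
dQ_x/dP = −31/(2√P) = −31/(2·5.3198).
Point elasticity E = (dQ_x/dP)·(P/Q_x) = -2.9137 × 28.3/245.087 ≈ -0.34.
|E| < 1, so demand is inelastic at this price.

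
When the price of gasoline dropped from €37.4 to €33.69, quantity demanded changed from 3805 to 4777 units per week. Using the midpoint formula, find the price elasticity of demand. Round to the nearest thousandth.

%Δq = (4777 − 3805)/[(3805 + 4777)/2] = 972/4291 ≈ 0.2265.
%ΔP = (33.69 − 37.4)/[(37.4 + 33.69)/2] = -3.71/35.545 ≈ -0.1044.
Arc elasticity E = %Δq/%ΔP ≈ 0.2265/-0.1044 ≈ -2.170.
|E| > 1: demand is elastic over this range.

-2.170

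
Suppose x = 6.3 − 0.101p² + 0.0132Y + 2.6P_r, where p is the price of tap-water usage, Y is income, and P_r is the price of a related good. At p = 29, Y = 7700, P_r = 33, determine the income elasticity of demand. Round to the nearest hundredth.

0.93

At the given point, x = 6.3 − 0.101(29)² + 0.0132(7700) + 2.6(33) = 6.3 − 84.941 + 101.64 + 85.8 = 108.799.
∂x/∂Y = +0.0132, so E_I = 0.0132·(7700/108.799) ≈ 0.93.
E_I ∈ (0,1): normal good (necessity).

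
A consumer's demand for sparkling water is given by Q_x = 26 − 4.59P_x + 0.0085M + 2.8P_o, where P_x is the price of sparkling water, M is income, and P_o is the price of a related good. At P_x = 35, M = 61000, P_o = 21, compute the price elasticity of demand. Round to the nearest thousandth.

-0.363

At the given point, Q_x = 26 − 4.59(35) + 0.0085(61000) + 2.8(21) = 26 − 160.65 + 518.5 + 58.8 = 442.65.
∂Q_x/∂P_x = −4.59, so E_p = (−4.59)·(35/442.65) ≈ -0.363.
|E_p| < 1: demand is inelastic.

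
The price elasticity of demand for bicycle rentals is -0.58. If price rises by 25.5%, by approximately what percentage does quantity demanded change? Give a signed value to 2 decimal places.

%ΔQ ≈ E × %ΔP = (-0.58) × (25.5%) = -14.79%.

-14.79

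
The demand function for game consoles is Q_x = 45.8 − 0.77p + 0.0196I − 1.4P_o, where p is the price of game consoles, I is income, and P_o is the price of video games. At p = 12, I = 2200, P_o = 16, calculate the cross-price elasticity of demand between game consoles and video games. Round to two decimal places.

Q_x = 45.8 − 0.77(12) + 0.0196(2200) − 1.4(16) = 45.8 − 9.24 + 43.12 − 22.4 = 57.28.
∂Q_x/∂P_o = −1.4, so E_xy = -1.4·(16/57.28) ≈ -0.39.
E_xy < 0: the goods are complements.

-0.39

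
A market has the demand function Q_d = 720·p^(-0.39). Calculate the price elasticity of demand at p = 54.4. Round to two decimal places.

For a Cobb–Douglas (constant-elasticity) form Q_d = A·p^α·…, the elasticity with respect to p equals the exponent α at every point.
Here the exponent on p is -0.39, so the price elasticity of demand is -0.39.

-0.39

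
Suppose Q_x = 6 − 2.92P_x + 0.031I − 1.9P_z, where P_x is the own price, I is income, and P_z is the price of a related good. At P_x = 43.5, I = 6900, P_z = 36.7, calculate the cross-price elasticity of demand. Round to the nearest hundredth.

-3.01

Q_x = 6 − 2.92(43.5) + 0.031(6900) − 1.9(36.7) = 6 − 127.02 + 213.9 − 69.73 = 23.15.
∂Q_x/∂P_z = −1.9, so E_xy = -1.9·(36.7/23.15) ≈ -3.01.
E_xy < 0: the goods are complements.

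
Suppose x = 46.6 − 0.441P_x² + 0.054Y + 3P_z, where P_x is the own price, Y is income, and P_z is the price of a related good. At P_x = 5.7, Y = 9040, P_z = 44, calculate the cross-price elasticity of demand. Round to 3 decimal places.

0.202

First evaluate x: 46.6 − 0.441(5.7)² + 0.054(9040) + 3(44) = 46.6 − 14.3281 + 488.16 + 132 = 652.4319.
∂x/∂P_z = +3, so E_xy = 3·(44/652.4319) ≈ 0.202.
E_xy > 0: the goods are substitutes.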